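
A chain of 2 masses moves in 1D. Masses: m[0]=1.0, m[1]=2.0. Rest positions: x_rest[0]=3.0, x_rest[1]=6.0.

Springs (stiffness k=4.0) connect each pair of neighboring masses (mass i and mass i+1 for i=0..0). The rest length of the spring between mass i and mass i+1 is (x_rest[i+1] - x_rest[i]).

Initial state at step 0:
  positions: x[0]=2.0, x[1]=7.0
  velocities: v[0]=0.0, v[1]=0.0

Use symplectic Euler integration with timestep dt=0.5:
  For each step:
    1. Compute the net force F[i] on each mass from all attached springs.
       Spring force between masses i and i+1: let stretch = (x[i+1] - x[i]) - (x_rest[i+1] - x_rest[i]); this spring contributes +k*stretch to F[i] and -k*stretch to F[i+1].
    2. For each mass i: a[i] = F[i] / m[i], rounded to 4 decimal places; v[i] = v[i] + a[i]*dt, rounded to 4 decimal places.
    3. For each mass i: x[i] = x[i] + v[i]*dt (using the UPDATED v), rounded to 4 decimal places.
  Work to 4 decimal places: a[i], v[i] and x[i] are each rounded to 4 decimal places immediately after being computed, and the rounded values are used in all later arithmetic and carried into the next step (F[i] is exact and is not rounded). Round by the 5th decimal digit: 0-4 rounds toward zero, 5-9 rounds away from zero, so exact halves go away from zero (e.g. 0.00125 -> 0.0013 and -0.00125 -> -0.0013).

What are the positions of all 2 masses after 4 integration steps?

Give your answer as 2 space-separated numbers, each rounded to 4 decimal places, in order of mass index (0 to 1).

Step 0: x=[2.0000 7.0000] v=[0.0000 0.0000]
Step 1: x=[4.0000 6.0000] v=[4.0000 -2.0000]
Step 2: x=[5.0000 5.5000] v=[2.0000 -1.0000]
Step 3: x=[3.5000 6.2500] v=[-3.0000 1.5000]
Step 4: x=[1.7500 7.1250] v=[-3.5000 1.7500]

Answer: 1.7500 7.1250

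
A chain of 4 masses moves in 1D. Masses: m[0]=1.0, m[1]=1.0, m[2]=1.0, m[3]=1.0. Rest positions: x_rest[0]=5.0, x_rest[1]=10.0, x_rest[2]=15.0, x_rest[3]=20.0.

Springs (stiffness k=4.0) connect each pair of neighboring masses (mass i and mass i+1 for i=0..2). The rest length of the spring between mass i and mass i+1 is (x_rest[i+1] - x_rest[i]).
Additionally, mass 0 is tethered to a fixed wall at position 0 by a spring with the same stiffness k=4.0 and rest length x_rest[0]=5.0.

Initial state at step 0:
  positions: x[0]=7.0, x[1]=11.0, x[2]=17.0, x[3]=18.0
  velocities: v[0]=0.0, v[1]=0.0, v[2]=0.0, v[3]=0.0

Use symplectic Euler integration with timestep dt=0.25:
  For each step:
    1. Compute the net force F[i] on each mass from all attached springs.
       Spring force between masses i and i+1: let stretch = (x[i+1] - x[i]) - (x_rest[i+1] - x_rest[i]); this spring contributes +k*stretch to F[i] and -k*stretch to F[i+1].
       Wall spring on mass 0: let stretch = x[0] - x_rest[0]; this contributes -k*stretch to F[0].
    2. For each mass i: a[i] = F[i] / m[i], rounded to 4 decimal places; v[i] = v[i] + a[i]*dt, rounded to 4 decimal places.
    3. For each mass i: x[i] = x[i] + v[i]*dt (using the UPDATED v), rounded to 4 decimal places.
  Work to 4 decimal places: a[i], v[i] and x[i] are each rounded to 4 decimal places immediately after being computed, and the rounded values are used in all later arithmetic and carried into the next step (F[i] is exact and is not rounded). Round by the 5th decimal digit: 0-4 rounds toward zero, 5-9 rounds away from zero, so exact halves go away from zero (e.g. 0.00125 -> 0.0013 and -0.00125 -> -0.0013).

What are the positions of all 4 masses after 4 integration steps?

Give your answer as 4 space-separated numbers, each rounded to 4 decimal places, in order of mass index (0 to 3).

Step 0: x=[7.0000 11.0000 17.0000 18.0000] v=[0.0000 0.0000 0.0000 0.0000]
Step 1: x=[6.2500 11.5000 15.7500 19.0000] v=[-3.0000 2.0000 -5.0000 4.0000]
Step 2: x=[5.2500 11.7500 14.2500 20.4375] v=[-4.0000 1.0000 -6.0000 5.7500]
Step 3: x=[4.5625 11.0000 13.6719 21.5781] v=[-2.7500 -3.0000 -2.3125 4.5625]
Step 4: x=[4.3438 9.3086 14.4024 21.9922] v=[-0.8750 -6.7656 2.9218 1.6563]

Answer: 4.3438 9.3086 14.4024 21.9922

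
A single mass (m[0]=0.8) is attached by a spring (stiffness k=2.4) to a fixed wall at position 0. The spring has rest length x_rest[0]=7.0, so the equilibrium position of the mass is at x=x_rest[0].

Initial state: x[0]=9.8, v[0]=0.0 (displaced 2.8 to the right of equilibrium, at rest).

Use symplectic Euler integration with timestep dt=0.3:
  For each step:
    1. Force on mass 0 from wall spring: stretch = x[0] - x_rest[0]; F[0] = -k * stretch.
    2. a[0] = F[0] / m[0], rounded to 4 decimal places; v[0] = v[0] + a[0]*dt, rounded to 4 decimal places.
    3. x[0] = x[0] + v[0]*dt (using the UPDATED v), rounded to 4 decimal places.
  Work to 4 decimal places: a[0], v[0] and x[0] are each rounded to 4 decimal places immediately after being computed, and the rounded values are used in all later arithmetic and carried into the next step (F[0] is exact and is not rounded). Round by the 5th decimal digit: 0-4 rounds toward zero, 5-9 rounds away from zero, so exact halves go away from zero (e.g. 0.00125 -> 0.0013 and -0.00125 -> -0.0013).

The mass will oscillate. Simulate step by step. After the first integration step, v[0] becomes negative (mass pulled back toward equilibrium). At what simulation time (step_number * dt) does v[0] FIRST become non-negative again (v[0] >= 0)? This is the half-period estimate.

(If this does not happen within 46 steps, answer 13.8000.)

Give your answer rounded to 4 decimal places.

Answer: 1.8000

Derivation:
Step 0: x=[9.8000] v=[0.0000]
Step 1: x=[9.0440] v=[-2.5200]
Step 2: x=[7.7361] v=[-4.3596]
Step 3: x=[6.2295] v=[-5.0221]
Step 4: x=[4.9309] v=[-4.3287]
Step 5: x=[4.1910] v=[-2.4665]
Step 6: x=[4.2095] v=[0.0616]
First v>=0 after going negative at step 6, time=1.8000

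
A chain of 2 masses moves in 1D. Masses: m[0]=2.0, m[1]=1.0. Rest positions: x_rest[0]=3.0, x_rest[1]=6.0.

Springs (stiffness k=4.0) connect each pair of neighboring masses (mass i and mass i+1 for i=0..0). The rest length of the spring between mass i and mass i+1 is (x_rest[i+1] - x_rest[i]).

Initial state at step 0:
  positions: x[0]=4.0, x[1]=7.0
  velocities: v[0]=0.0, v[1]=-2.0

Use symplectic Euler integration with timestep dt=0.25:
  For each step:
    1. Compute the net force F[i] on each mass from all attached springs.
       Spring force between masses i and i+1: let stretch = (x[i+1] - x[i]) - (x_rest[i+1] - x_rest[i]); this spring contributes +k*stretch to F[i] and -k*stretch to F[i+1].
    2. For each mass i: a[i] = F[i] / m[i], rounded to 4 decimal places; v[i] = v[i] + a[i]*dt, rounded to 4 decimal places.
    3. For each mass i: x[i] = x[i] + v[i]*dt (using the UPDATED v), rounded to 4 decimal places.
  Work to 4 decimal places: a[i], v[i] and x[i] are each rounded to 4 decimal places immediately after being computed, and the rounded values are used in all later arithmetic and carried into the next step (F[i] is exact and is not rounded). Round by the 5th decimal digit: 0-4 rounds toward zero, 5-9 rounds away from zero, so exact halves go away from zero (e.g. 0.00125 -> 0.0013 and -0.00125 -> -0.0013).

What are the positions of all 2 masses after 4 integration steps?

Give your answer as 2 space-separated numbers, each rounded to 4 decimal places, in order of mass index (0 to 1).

Step 0: x=[4.0000 7.0000] v=[0.0000 -2.0000]
Step 1: x=[4.0000 6.5000] v=[0.0000 -2.0000]
Step 2: x=[3.9375 6.1250] v=[-0.2500 -1.5000]
Step 3: x=[3.7734 5.9531] v=[-0.6563 -0.6875]
Step 4: x=[3.5068 5.9863] v=[-1.0665 0.1328]

Answer: 3.5068 5.9863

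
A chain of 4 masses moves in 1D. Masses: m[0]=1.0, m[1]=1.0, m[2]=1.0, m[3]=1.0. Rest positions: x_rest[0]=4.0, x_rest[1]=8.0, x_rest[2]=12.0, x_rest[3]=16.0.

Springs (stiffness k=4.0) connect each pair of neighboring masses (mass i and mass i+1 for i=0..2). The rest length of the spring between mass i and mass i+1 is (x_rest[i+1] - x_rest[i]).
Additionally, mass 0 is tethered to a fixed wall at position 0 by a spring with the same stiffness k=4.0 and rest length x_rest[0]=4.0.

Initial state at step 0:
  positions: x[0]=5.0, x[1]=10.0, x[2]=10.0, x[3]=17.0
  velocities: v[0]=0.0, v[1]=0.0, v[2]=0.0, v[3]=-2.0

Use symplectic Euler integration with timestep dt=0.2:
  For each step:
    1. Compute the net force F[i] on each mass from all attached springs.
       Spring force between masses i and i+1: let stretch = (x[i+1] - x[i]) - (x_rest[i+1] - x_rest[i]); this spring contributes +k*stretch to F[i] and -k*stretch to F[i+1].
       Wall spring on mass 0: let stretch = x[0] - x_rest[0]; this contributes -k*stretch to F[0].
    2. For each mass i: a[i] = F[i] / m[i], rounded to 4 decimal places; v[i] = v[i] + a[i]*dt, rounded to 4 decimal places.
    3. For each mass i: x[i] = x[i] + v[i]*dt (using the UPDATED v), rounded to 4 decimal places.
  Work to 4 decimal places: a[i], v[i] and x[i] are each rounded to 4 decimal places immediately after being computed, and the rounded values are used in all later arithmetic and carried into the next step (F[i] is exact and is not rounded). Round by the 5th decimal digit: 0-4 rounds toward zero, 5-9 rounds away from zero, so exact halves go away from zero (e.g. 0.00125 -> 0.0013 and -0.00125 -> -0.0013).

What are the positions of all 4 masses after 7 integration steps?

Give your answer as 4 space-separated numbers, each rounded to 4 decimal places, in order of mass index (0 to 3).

Step 0: x=[5.0000 10.0000 10.0000 17.0000] v=[0.0000 0.0000 0.0000 -2.0000]
Step 1: x=[5.0000 9.2000 11.1200 16.1200] v=[0.0000 -4.0000 5.6000 -4.4000]
Step 2: x=[4.8720 8.0352 12.7328 15.0800] v=[-0.6400 -5.8240 8.0640 -5.2000]
Step 3: x=[4.4706 7.1159 13.9695 14.3044] v=[-2.0070 -4.5965 6.1837 -3.8778]
Step 4: x=[3.7772 6.8699 14.1632 14.1153] v=[-3.4672 -1.2299 0.9687 -0.9457]
Step 5: x=[2.9742 7.2960 13.1823 14.5738] v=[-4.0148 2.1306 -4.9043 2.2926]
Step 6: x=[2.3869 7.9724 11.4823 15.4497] v=[-2.9367 3.3822 -8.5001 4.3794]
Step 7: x=[2.3113 8.3167 9.8555 16.3308] v=[-0.3778 1.7217 -8.1341 4.4055]

Answer: 2.3113 8.3167 9.8555 16.3308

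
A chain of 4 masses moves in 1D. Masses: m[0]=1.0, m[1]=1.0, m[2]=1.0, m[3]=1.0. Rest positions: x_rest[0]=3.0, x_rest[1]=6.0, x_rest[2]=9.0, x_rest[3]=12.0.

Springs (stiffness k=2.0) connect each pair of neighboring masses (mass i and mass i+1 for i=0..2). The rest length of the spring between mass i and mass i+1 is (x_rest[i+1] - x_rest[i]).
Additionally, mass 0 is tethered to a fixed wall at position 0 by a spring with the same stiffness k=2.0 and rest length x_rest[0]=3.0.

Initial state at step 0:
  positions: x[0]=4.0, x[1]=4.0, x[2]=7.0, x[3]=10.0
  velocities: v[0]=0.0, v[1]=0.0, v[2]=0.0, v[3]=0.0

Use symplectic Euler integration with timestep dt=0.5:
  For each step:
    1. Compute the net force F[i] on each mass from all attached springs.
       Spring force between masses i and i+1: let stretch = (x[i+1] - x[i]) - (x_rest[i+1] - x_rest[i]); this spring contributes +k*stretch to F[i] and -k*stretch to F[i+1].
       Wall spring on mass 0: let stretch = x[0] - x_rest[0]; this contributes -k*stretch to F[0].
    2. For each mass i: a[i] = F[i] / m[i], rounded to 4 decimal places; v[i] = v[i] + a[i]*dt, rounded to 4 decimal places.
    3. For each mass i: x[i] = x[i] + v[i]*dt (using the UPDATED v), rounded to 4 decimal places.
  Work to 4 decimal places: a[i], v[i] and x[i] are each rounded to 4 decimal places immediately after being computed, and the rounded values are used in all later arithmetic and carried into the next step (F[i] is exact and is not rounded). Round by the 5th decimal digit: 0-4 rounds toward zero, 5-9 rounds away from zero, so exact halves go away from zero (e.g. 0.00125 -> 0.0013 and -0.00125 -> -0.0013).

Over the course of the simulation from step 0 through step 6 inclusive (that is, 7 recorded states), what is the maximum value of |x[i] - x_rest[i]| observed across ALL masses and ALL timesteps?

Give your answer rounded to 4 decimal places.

Step 0: x=[4.0000 4.0000 7.0000 10.0000] v=[0.0000 0.0000 0.0000 0.0000]
Step 1: x=[2.0000 5.5000 7.0000 10.0000] v=[-4.0000 3.0000 0.0000 0.0000]
Step 2: x=[0.7500 6.0000 7.7500 10.0000] v=[-2.5000 1.0000 1.5000 0.0000]
Step 3: x=[1.7500 4.7500 8.7500 10.3750] v=[2.0000 -2.5000 2.0000 0.7500]
Step 4: x=[3.3750 4.0000 8.5625 11.4375] v=[3.2500 -1.5000 -0.3750 2.1250]
Step 5: x=[3.6250 5.2188 7.5313 12.5625] v=[0.5000 2.4375 -2.0625 2.2500]
Step 6: x=[2.8594 6.7969 7.8594 12.6719] v=[-1.5312 3.1562 0.6562 0.2188]
Max displacement = 2.2500

Answer: 2.2500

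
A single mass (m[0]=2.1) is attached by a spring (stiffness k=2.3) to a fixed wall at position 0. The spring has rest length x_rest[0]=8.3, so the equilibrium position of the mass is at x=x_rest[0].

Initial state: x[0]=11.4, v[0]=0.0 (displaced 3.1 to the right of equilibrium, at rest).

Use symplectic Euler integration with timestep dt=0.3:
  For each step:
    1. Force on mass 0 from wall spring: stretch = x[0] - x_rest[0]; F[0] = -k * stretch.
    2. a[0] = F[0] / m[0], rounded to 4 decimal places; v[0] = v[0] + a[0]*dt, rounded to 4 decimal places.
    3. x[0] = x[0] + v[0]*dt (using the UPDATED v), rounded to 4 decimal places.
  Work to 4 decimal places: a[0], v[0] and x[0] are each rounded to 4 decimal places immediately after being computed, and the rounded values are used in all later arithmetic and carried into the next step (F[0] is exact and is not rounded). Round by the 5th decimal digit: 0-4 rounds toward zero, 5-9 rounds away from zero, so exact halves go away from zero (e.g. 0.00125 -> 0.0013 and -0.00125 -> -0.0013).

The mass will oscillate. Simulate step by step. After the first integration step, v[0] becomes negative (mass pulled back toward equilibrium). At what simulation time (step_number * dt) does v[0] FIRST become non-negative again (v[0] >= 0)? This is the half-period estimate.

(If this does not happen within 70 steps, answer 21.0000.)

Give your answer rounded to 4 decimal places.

Answer: 3.0000

Derivation:
Step 0: x=[11.4000] v=[0.0000]
Step 1: x=[11.0944] v=[-1.0186]
Step 2: x=[10.5134] v=[-1.9368]
Step 3: x=[9.7142] v=[-2.6641]
Step 4: x=[8.7756] v=[-3.1288]
Step 5: x=[7.7901] v=[-3.2851]
Step 6: x=[6.8548] v=[-3.1176]
Step 7: x=[6.0620] v=[-2.6428]
Step 8: x=[5.4898] v=[-1.9075]
Step 9: x=[5.1945] v=[-0.9842]
Step 10: x=[5.2054] v=[0.0362]
First v>=0 after going negative at step 10, time=3.0000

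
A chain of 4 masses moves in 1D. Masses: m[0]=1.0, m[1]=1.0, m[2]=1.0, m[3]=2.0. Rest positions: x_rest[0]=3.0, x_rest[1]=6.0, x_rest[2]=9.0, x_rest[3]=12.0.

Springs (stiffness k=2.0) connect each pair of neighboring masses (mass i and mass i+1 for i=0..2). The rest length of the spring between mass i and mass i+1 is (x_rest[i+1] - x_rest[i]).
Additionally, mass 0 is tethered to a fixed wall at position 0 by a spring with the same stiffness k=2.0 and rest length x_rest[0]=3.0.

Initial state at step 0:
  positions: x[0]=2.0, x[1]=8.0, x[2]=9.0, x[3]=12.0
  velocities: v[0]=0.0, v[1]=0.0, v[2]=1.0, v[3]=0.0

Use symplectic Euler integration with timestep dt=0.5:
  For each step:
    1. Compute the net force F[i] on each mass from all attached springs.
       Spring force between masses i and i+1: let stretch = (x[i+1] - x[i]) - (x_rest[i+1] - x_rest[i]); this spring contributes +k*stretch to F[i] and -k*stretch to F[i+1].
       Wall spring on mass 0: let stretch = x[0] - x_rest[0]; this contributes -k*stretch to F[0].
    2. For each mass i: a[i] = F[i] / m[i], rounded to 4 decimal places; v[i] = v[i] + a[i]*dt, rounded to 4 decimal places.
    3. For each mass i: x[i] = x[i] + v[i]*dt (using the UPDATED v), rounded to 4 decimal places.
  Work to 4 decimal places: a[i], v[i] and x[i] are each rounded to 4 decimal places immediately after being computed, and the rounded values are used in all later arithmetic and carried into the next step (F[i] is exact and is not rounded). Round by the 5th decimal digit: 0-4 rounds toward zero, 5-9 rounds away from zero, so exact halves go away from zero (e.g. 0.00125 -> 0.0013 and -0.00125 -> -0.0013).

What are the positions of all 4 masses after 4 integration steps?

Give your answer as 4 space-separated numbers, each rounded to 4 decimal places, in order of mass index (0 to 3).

Step 0: x=[2.0000 8.0000 9.0000 12.0000] v=[0.0000 0.0000 1.0000 0.0000]
Step 1: x=[4.0000 5.5000 10.5000 12.0000] v=[4.0000 -5.0000 3.0000 0.0000]
Step 2: x=[4.7500 4.7500 10.2500 12.3750] v=[1.5000 -1.5000 -0.5000 0.7500]
Step 3: x=[3.1250 6.7500 8.3125 12.9688] v=[-3.2500 4.0000 -3.8750 1.1875]
Step 4: x=[1.7500 7.7188 7.9219 13.1485] v=[-2.7500 1.9375 -0.7812 0.3594]

Answer: 1.7500 7.7188 7.9219 13.1485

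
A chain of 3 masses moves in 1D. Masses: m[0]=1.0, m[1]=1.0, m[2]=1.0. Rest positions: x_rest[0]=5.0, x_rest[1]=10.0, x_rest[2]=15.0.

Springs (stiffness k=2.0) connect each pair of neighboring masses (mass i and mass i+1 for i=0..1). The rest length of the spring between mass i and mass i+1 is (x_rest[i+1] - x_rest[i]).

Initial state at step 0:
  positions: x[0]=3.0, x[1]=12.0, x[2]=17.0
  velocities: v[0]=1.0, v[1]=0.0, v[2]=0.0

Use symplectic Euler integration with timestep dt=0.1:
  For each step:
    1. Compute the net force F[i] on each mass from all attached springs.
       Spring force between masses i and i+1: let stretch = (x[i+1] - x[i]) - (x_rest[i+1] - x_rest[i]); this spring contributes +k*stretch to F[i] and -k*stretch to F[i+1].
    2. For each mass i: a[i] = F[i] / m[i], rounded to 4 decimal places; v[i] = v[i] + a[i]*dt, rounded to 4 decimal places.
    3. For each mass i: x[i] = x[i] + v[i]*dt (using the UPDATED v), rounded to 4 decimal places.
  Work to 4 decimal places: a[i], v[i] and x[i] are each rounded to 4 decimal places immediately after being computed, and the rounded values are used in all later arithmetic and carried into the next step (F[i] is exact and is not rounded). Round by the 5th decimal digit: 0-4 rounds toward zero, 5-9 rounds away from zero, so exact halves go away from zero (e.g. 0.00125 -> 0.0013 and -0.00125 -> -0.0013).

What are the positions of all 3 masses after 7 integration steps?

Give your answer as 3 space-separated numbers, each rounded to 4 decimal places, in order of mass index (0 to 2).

Answer: 5.4666 10.4048 16.8287

Derivation:
Step 0: x=[3.0000 12.0000 17.0000] v=[1.0000 0.0000 0.0000]
Step 1: x=[3.1800 11.9200 17.0000] v=[1.8000 -0.8000 0.0000]
Step 2: x=[3.4348 11.7668 16.9984] v=[2.5480 -1.5320 -0.0160]
Step 3: x=[3.7562 11.5516 16.9922] v=[3.2144 -2.1521 -0.0623]
Step 4: x=[4.1336 11.2893 16.9772] v=[3.7735 -2.6231 -0.1504]
Step 5: x=[4.5541 10.9976 16.9484] v=[4.2046 -2.9167 -0.2880]
Step 6: x=[5.0034 10.6961 16.9006] v=[4.4933 -3.0152 -0.4782]
Step 7: x=[5.4666 10.4048 16.8287] v=[4.6318 -2.9128 -0.7191]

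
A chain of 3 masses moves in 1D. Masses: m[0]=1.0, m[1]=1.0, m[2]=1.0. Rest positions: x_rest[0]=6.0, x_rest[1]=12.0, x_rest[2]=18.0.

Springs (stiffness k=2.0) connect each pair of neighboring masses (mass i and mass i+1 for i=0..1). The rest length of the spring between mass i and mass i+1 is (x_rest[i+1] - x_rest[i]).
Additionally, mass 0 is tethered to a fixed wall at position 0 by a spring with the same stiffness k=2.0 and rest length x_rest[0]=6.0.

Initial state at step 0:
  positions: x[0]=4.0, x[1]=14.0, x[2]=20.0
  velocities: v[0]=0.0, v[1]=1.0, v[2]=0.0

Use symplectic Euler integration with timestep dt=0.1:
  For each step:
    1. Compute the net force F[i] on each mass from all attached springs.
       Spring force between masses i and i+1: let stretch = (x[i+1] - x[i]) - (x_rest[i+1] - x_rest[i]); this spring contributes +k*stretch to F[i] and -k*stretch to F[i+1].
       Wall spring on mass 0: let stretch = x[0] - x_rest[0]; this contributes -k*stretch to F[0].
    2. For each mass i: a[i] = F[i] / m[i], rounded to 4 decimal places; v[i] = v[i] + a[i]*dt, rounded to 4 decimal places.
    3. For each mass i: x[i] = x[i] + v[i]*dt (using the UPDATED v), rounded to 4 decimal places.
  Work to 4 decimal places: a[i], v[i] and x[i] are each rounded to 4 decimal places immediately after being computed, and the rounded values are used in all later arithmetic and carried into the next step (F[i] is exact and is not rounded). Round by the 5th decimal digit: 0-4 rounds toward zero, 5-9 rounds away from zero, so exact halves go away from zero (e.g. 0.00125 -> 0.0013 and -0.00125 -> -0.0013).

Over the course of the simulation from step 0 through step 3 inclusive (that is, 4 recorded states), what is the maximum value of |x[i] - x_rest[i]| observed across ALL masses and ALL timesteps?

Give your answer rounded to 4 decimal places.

Answer: 2.0200

Derivation:
Step 0: x=[4.0000 14.0000 20.0000] v=[0.0000 1.0000 0.0000]
Step 1: x=[4.1200 14.0200 20.0000] v=[1.2000 0.2000 0.0000]
Step 2: x=[4.3556 13.9616 20.0004] v=[2.3560 -0.5840 0.0040]
Step 3: x=[4.6962 13.8319 20.0000] v=[3.4061 -1.2974 -0.0038]
Max displacement = 2.0200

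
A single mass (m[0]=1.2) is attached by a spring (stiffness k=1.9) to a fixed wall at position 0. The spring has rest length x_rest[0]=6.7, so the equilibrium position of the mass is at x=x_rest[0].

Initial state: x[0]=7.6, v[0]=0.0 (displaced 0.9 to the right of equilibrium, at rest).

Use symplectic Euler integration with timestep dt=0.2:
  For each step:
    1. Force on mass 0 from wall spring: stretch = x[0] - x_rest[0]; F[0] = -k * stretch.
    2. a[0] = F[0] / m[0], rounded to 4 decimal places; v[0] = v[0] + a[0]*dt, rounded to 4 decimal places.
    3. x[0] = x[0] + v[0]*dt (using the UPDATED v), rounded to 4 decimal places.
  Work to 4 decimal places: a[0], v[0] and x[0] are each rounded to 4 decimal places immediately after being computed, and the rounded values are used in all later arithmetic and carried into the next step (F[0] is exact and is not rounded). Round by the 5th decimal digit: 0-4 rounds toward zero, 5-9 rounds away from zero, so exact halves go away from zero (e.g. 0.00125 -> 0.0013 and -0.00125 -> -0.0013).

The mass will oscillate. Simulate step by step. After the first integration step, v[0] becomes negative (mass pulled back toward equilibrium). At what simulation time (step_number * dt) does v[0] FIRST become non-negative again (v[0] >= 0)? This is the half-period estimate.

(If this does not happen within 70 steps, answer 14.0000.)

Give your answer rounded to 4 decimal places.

Answer: 2.6000

Derivation:
Step 0: x=[7.6000] v=[0.0000]
Step 1: x=[7.5430] v=[-0.2850]
Step 2: x=[7.4326] v=[-0.5520]
Step 3: x=[7.2758] v=[-0.7840]
Step 4: x=[7.0825] v=[-0.9663]
Step 5: x=[6.8650] v=[-1.0874]
Step 6: x=[6.6371] v=[-1.1397]
Step 7: x=[6.4131] v=[-1.1198]
Step 8: x=[6.2073] v=[-1.0289]
Step 9: x=[6.0327] v=[-0.8729]
Step 10: x=[5.9004] v=[-0.6616]
Step 11: x=[5.8187] v=[-0.4084]
Step 12: x=[5.7928] v=[-0.1293]
Step 13: x=[5.8244] v=[0.1580]
First v>=0 after going negative at step 13, time=2.6000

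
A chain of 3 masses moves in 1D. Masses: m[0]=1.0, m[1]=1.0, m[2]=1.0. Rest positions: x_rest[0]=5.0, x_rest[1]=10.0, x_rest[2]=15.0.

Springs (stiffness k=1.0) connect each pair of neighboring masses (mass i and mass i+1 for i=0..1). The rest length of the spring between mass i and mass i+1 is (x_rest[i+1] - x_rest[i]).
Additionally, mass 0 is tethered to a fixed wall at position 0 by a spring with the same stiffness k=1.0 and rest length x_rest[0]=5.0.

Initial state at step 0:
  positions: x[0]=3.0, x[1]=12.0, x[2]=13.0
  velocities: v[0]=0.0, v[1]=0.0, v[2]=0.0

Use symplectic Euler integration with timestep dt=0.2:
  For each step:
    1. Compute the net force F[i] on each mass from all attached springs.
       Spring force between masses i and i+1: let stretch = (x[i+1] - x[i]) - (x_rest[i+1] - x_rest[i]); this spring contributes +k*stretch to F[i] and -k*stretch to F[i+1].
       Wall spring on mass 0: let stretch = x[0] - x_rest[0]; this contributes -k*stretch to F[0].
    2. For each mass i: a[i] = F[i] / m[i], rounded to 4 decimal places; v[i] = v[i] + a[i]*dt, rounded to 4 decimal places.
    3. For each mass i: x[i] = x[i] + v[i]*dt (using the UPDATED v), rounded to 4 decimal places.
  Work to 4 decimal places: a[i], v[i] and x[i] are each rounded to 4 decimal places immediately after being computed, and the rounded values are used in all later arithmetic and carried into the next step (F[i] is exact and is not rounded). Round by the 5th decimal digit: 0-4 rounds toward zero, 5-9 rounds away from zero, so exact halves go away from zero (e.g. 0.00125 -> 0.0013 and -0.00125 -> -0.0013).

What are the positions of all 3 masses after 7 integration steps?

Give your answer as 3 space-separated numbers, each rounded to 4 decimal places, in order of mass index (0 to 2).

Answer: 6.4883 7.2617 15.5226

Derivation:
Step 0: x=[3.0000 12.0000 13.0000] v=[0.0000 0.0000 0.0000]
Step 1: x=[3.2400 11.6800 13.1600] v=[1.2000 -1.6000 0.8000]
Step 2: x=[3.6880 11.0816 13.4608] v=[2.2400 -2.9920 1.5040]
Step 3: x=[4.2842 10.2826 13.8664] v=[2.9811 -3.9949 2.0282]
Step 4: x=[4.9490 9.3870 14.3287] v=[3.3239 -4.4778 2.3114]
Step 5: x=[5.5933 8.5116 14.7933] v=[3.2217 -4.3771 2.3231]
Step 6: x=[6.1306 7.7707 15.2067] v=[2.6867 -3.7044 2.0668]
Step 7: x=[6.4883 7.2617 15.5226] v=[1.7886 -2.5452 1.5796]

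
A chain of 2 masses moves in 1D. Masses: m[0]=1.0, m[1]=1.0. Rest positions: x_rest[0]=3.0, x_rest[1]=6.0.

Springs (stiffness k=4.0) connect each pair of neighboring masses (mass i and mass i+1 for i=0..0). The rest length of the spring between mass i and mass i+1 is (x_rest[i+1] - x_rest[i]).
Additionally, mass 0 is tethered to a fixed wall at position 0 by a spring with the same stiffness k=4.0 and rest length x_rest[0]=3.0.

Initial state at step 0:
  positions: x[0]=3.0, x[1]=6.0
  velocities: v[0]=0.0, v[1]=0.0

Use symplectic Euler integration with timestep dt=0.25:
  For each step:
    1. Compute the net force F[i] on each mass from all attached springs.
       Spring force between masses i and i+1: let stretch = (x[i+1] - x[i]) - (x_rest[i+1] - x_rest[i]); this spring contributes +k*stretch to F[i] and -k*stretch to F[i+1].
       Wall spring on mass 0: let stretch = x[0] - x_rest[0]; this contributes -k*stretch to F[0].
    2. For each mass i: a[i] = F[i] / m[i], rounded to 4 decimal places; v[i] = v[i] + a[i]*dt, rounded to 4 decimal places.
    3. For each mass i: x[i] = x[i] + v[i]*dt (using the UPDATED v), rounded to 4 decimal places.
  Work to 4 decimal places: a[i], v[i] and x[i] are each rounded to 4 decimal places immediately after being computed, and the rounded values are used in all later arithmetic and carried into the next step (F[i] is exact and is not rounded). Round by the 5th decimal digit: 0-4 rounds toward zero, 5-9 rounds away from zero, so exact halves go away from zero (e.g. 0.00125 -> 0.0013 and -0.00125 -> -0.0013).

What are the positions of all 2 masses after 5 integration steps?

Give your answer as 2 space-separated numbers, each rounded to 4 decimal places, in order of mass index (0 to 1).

Step 0: x=[3.0000 6.0000] v=[0.0000 0.0000]
Step 1: x=[3.0000 6.0000] v=[0.0000 0.0000]
Step 2: x=[3.0000 6.0000] v=[0.0000 0.0000]
Step 3: x=[3.0000 6.0000] v=[0.0000 0.0000]
Step 4: x=[3.0000 6.0000] v=[0.0000 0.0000]
Step 5: x=[3.0000 6.0000] v=[0.0000 0.0000]

Answer: 3.0000 6.0000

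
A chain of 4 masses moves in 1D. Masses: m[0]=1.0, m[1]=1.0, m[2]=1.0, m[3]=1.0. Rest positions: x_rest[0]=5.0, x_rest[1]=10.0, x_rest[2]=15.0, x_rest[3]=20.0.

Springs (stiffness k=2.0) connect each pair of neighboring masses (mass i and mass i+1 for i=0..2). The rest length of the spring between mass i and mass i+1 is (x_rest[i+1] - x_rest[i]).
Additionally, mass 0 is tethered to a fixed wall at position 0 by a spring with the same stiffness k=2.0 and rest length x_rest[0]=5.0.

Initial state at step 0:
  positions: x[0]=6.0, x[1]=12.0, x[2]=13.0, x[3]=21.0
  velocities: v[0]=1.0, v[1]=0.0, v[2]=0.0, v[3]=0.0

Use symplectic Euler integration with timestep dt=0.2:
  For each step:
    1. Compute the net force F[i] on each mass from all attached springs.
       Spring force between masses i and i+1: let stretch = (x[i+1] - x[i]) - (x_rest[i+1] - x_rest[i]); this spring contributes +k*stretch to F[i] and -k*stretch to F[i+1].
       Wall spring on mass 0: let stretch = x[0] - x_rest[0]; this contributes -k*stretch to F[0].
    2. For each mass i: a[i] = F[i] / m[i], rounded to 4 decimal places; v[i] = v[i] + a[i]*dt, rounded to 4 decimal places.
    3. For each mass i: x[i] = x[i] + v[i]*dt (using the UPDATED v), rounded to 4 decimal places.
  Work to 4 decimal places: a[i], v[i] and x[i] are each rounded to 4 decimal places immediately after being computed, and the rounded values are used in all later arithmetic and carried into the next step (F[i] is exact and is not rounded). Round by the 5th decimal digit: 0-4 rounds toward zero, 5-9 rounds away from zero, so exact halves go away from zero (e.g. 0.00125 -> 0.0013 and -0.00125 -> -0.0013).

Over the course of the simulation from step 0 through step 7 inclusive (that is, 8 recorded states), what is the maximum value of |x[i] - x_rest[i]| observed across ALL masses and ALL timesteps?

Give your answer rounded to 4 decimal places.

Answer: 2.6040

Derivation:
Step 0: x=[6.0000 12.0000 13.0000 21.0000] v=[1.0000 0.0000 0.0000 0.0000]
Step 1: x=[6.2000 11.6000 13.5600 20.7600] v=[1.0000 -2.0000 2.8000 -1.2000]
Step 2: x=[6.3360 10.9248 14.5392 20.3440] v=[0.6800 -3.3760 4.8960 -2.0800]
Step 3: x=[6.3322 10.1716 15.6936 19.8636] v=[-0.0189 -3.7658 5.7722 -2.4019]
Step 4: x=[6.1290 9.5530 16.7399 19.4496] v=[-1.0160 -3.0928 5.2314 -2.0699]
Step 5: x=[5.7094 9.2355 17.4280 19.2188] v=[-2.0980 -1.5876 3.4405 -1.1538]
Step 6: x=[5.1151 9.2913 17.6040 19.2448] v=[-2.9713 0.2790 0.8798 0.1299]
Step 7: x=[4.4457 9.6780 17.2462 19.5395] v=[-3.3469 1.9336 -1.7890 1.4736]
Max displacement = 2.6040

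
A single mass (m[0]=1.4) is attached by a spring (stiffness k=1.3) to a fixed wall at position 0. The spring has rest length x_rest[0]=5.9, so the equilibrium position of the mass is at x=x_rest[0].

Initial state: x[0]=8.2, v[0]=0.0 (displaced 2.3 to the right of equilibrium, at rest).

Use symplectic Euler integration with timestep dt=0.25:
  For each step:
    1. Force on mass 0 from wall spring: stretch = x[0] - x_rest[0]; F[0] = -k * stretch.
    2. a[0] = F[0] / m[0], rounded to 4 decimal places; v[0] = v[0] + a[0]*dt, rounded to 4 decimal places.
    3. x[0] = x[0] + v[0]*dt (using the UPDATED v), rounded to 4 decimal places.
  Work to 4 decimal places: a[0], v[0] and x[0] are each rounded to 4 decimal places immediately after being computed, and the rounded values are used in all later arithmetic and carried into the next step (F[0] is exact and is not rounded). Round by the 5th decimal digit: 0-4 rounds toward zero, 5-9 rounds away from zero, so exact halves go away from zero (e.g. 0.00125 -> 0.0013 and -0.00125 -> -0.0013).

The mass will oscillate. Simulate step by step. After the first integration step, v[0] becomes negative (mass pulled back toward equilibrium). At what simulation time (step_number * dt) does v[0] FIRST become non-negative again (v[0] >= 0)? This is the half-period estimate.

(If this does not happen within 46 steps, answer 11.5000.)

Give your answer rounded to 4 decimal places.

Step 0: x=[8.2000] v=[0.0000]
Step 1: x=[8.0665] v=[-0.5339]
Step 2: x=[7.8073] v=[-1.0369]
Step 3: x=[7.4374] v=[-1.4797]
Step 4: x=[6.9783] v=[-1.8366]
Step 5: x=[6.4566] v=[-2.0869]
Step 6: x=[5.9026] v=[-2.2161]
Step 7: x=[5.3484] v=[-2.2167]
Step 8: x=[4.8262] v=[-2.0887]
Step 9: x=[4.3664] v=[-1.8394]
Step 10: x=[3.9956] v=[-1.4834]
Step 11: x=[3.7353] v=[-1.0413]
Step 12: x=[3.6006] v=[-0.5388]
Step 13: x=[3.5994] v=[-0.0050]
Step 14: x=[3.7317] v=[0.5291]
First v>=0 after going negative at step 14, time=3.5000

Answer: 3.5000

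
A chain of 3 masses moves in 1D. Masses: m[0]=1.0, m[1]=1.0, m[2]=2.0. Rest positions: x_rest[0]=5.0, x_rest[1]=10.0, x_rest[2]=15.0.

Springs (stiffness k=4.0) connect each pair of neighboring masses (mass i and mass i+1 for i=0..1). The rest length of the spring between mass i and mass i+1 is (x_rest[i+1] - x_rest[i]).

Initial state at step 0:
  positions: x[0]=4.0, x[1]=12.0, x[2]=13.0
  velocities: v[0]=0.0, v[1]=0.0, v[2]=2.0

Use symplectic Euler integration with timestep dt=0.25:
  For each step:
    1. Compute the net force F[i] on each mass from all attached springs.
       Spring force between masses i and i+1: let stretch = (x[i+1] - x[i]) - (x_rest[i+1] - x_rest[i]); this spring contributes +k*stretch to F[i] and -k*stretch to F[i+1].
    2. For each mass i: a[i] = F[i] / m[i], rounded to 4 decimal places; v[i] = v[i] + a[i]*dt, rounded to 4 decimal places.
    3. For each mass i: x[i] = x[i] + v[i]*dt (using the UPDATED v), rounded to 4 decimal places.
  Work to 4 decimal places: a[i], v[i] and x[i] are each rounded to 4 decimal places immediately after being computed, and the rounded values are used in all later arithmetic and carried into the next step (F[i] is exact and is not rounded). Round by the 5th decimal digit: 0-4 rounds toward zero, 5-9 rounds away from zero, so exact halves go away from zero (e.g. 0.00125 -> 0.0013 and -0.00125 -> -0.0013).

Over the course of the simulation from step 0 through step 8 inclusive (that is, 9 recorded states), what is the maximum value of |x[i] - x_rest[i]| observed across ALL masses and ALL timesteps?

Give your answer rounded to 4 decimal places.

Answer: 3.3412

Derivation:
Step 0: x=[4.0000 12.0000 13.0000] v=[0.0000 0.0000 2.0000]
Step 1: x=[4.7500 10.2500 14.0000] v=[3.0000 -7.0000 4.0000]
Step 2: x=[5.6250 8.0625 15.1563] v=[3.5000 -8.7500 4.6250]
Step 3: x=[5.8594 7.0391 16.0508] v=[0.9375 -4.0937 3.5781]
Step 4: x=[5.1387 7.9737 16.4439] v=[-2.8828 3.7383 1.5723]
Step 5: x=[3.8768 10.3171 16.4032] v=[-5.0478 9.3735 -0.1628]
Step 6: x=[2.9749 12.5719 16.2267] v=[-3.6075 9.0193 -0.7059]
Step 7: x=[3.2223 13.3412 16.2184] v=[0.9895 3.0771 -0.0333]
Step 8: x=[4.7494 12.3001 16.4754] v=[6.1084 -4.1646 1.0281]
Max displacement = 3.3412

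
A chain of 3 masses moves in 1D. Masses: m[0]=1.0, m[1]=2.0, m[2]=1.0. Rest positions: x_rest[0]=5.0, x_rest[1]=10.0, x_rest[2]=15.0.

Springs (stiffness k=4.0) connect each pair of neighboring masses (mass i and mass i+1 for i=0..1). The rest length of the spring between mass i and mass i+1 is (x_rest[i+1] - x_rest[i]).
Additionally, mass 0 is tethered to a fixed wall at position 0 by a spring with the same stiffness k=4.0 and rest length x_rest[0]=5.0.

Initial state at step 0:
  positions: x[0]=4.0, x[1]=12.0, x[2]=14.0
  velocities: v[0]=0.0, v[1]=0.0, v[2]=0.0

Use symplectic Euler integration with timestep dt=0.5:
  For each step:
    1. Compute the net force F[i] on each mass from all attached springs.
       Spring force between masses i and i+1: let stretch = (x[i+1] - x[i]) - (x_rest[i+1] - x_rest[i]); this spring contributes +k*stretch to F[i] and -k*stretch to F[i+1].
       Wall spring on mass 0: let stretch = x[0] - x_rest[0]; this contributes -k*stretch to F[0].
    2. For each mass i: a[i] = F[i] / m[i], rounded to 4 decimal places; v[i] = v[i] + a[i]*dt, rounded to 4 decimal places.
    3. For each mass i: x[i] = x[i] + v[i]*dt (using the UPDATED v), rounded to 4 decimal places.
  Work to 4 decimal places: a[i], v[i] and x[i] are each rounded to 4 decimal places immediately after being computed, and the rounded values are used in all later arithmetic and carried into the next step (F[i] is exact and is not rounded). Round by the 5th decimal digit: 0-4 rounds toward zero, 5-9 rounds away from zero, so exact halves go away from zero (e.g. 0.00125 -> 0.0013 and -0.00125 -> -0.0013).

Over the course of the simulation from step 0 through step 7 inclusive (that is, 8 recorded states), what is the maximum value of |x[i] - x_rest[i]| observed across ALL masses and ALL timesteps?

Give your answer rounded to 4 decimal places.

Answer: 3.5000

Derivation:
Step 0: x=[4.0000 12.0000 14.0000] v=[0.0000 0.0000 0.0000]
Step 1: x=[8.0000 9.0000 17.0000] v=[8.0000 -6.0000 6.0000]
Step 2: x=[5.0000 9.5000 17.0000] v=[-6.0000 1.0000 0.0000]
Step 3: x=[1.5000 11.5000 14.5000] v=[-7.0000 4.0000 -5.0000]
Step 4: x=[6.5000 10.0000 14.0000] v=[10.0000 -3.0000 -1.0000]
Step 5: x=[8.5000 8.7500 14.5000] v=[4.0000 -2.5000 1.0000]
Step 6: x=[2.2500 10.2500 14.2500] v=[-12.5000 3.0000 -0.5000]
Step 7: x=[1.7500 9.7500 15.0000] v=[-1.0000 -1.0000 1.5000]
Max displacement = 3.5000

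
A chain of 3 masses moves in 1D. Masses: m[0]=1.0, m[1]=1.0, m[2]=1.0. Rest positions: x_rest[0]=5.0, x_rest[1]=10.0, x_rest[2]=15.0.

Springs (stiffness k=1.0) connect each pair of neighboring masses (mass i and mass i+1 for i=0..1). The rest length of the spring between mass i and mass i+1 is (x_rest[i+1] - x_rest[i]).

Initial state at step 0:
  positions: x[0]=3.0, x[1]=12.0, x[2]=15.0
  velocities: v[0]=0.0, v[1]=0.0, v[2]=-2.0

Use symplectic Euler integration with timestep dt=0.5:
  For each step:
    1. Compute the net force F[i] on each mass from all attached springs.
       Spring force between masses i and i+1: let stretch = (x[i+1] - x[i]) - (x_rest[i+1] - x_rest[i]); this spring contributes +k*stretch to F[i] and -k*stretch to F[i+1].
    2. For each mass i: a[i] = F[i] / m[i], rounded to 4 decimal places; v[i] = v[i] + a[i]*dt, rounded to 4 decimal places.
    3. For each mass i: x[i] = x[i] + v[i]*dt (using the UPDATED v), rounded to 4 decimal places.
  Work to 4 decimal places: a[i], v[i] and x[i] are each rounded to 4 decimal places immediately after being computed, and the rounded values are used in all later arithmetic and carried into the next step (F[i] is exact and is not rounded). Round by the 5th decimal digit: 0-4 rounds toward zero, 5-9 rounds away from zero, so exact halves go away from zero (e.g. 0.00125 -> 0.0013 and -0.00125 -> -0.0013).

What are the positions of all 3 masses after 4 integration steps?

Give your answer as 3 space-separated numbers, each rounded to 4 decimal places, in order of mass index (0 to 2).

Step 0: x=[3.0000 12.0000 15.0000] v=[0.0000 0.0000 -2.0000]
Step 1: x=[4.0000 10.5000 14.5000] v=[2.0000 -3.0000 -1.0000]
Step 2: x=[5.3750 8.3750 14.2500] v=[2.7500 -4.2500 -0.5000]
Step 3: x=[6.2500 6.9688 13.7813] v=[1.7500 -2.8125 -0.9375]
Step 4: x=[6.0547 7.0860 12.8594] v=[-0.3906 0.2344 -1.8438]

Answer: 6.0547 7.0860 12.8594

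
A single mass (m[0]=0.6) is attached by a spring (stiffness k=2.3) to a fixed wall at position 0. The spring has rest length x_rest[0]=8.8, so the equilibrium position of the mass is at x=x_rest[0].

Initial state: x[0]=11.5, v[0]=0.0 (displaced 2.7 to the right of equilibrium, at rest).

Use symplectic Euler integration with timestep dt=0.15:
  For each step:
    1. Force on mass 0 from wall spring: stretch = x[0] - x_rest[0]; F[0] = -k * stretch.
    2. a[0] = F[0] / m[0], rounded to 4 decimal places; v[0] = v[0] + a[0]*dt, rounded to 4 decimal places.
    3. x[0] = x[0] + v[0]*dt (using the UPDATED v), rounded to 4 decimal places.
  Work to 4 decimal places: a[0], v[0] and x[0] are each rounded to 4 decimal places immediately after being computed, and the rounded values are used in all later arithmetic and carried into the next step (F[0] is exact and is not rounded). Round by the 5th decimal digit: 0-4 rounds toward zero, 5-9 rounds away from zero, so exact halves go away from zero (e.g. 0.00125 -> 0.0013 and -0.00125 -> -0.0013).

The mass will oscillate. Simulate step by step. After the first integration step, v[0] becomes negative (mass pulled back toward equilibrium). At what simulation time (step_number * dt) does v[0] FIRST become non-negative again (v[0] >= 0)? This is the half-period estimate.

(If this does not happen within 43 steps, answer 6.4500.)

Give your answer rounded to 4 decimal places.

Answer: 1.6500

Derivation:
Step 0: x=[11.5000] v=[0.0000]
Step 1: x=[11.2671] v=[-1.5525]
Step 2: x=[10.8214] v=[-2.9711]
Step 3: x=[10.2014] v=[-4.1334]
Step 4: x=[9.4605] v=[-4.9392]
Step 5: x=[8.6627] v=[-5.3190]
Step 6: x=[7.8767] v=[-5.2401]
Step 7: x=[7.1703] v=[-4.7092]
Step 8: x=[6.6045] v=[-3.7721]
Step 9: x=[6.2280] v=[-2.5097]
Step 10: x=[6.0734] v=[-1.0308]
Step 11: x=[6.1540] v=[0.5370]
First v>=0 after going negative at step 11, time=1.6500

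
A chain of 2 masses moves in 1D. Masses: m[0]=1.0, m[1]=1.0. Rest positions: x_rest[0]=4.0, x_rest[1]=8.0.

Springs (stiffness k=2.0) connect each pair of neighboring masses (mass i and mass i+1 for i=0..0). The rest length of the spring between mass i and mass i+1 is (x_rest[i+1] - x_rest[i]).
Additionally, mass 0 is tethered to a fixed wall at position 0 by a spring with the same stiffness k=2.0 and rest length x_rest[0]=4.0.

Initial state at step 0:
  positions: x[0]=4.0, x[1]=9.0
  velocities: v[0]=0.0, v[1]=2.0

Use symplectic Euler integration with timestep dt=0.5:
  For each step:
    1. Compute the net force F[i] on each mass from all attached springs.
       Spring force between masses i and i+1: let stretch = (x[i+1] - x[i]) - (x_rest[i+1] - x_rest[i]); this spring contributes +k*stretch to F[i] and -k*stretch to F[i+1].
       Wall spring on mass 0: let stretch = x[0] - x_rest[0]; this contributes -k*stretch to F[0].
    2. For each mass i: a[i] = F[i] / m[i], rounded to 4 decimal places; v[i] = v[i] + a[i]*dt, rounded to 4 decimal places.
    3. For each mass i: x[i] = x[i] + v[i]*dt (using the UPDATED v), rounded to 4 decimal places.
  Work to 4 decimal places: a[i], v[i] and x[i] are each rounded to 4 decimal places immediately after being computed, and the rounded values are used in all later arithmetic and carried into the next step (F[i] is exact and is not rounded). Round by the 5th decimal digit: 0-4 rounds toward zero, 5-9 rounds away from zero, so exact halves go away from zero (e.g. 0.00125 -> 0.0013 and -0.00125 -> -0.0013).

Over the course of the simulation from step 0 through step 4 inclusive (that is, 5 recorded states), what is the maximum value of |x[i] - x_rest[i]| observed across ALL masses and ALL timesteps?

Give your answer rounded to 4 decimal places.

Answer: 1.5000

Derivation:
Step 0: x=[4.0000 9.0000] v=[0.0000 2.0000]
Step 1: x=[4.5000 9.5000] v=[1.0000 1.0000]
Step 2: x=[5.2500 9.5000] v=[1.5000 0.0000]
Step 3: x=[5.5000 9.3750] v=[0.5000 -0.2500]
Step 4: x=[4.9375 9.3125] v=[-1.1250 -0.1250]
Max displacement = 1.5000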